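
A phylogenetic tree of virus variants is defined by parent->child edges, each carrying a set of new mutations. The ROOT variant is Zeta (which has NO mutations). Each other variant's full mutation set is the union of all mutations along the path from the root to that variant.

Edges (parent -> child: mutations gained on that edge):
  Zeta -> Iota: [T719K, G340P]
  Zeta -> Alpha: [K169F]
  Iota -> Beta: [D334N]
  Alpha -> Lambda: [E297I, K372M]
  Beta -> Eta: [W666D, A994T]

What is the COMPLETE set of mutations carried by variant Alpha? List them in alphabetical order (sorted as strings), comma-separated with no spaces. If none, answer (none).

At Zeta: gained [] -> total []
At Alpha: gained ['K169F'] -> total ['K169F']

Answer: K169F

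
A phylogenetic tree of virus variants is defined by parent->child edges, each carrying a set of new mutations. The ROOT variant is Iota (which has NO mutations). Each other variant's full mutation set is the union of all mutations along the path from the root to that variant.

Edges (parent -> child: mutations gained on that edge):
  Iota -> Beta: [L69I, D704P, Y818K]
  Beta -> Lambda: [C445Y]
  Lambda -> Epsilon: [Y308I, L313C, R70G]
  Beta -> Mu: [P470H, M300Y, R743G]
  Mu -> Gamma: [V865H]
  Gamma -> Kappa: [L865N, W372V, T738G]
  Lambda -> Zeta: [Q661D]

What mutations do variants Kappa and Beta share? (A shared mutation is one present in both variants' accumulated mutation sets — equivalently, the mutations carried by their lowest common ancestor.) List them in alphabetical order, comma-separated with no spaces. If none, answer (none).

Answer: D704P,L69I,Y818K

Derivation:
Accumulating mutations along path to Kappa:
  At Iota: gained [] -> total []
  At Beta: gained ['L69I', 'D704P', 'Y818K'] -> total ['D704P', 'L69I', 'Y818K']
  At Mu: gained ['P470H', 'M300Y', 'R743G'] -> total ['D704P', 'L69I', 'M300Y', 'P470H', 'R743G', 'Y818K']
  At Gamma: gained ['V865H'] -> total ['D704P', 'L69I', 'M300Y', 'P470H', 'R743G', 'V865H', 'Y818K']
  At Kappa: gained ['L865N', 'W372V', 'T738G'] -> total ['D704P', 'L69I', 'L865N', 'M300Y', 'P470H', 'R743G', 'T738G', 'V865H', 'W372V', 'Y818K']
Mutations(Kappa) = ['D704P', 'L69I', 'L865N', 'M300Y', 'P470H', 'R743G', 'T738G', 'V865H', 'W372V', 'Y818K']
Accumulating mutations along path to Beta:
  At Iota: gained [] -> total []
  At Beta: gained ['L69I', 'D704P', 'Y818K'] -> total ['D704P', 'L69I', 'Y818K']
Mutations(Beta) = ['D704P', 'L69I', 'Y818K']
Intersection: ['D704P', 'L69I', 'L865N', 'M300Y', 'P470H', 'R743G', 'T738G', 'V865H', 'W372V', 'Y818K'] ∩ ['D704P', 'L69I', 'Y818K'] = ['D704P', 'L69I', 'Y818K']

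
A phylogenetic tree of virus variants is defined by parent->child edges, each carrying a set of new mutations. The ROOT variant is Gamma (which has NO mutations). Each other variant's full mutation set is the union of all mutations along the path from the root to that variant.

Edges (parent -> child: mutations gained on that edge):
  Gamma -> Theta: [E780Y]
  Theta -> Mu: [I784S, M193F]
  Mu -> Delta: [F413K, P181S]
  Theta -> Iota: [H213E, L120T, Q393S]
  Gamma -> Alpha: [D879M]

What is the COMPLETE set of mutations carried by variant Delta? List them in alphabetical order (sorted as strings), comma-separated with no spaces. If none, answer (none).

Answer: E780Y,F413K,I784S,M193F,P181S

Derivation:
At Gamma: gained [] -> total []
At Theta: gained ['E780Y'] -> total ['E780Y']
At Mu: gained ['I784S', 'M193F'] -> total ['E780Y', 'I784S', 'M193F']
At Delta: gained ['F413K', 'P181S'] -> total ['E780Y', 'F413K', 'I784S', 'M193F', 'P181S']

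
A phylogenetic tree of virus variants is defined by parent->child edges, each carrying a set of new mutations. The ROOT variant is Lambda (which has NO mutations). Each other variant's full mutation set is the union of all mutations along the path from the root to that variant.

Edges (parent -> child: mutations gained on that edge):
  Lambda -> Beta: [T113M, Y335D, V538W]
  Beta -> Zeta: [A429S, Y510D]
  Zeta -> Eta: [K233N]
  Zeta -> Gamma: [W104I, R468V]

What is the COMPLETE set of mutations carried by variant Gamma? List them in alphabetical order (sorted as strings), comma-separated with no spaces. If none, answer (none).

Answer: A429S,R468V,T113M,V538W,W104I,Y335D,Y510D

Derivation:
At Lambda: gained [] -> total []
At Beta: gained ['T113M', 'Y335D', 'V538W'] -> total ['T113M', 'V538W', 'Y335D']
At Zeta: gained ['A429S', 'Y510D'] -> total ['A429S', 'T113M', 'V538W', 'Y335D', 'Y510D']
At Gamma: gained ['W104I', 'R468V'] -> total ['A429S', 'R468V', 'T113M', 'V538W', 'W104I', 'Y335D', 'Y510D']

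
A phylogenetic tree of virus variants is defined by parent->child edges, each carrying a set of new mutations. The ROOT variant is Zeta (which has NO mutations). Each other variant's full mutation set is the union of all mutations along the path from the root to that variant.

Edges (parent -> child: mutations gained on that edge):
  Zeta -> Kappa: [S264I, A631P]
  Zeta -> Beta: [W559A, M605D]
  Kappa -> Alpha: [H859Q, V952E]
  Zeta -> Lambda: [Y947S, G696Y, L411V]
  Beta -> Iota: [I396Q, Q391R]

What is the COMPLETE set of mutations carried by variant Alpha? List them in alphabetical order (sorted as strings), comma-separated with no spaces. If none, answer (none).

At Zeta: gained [] -> total []
At Kappa: gained ['S264I', 'A631P'] -> total ['A631P', 'S264I']
At Alpha: gained ['H859Q', 'V952E'] -> total ['A631P', 'H859Q', 'S264I', 'V952E']

Answer: A631P,H859Q,S264I,V952E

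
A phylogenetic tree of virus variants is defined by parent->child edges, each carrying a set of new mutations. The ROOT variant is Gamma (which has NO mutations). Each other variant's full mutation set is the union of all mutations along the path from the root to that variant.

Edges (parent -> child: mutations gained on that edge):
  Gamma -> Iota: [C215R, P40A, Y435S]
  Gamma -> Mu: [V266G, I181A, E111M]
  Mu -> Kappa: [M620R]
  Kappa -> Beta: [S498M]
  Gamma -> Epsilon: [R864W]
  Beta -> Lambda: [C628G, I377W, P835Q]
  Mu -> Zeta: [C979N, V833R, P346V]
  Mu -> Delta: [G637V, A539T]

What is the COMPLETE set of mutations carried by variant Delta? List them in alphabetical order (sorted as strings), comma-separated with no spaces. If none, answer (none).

Answer: A539T,E111M,G637V,I181A,V266G

Derivation:
At Gamma: gained [] -> total []
At Mu: gained ['V266G', 'I181A', 'E111M'] -> total ['E111M', 'I181A', 'V266G']
At Delta: gained ['G637V', 'A539T'] -> total ['A539T', 'E111M', 'G637V', 'I181A', 'V266G']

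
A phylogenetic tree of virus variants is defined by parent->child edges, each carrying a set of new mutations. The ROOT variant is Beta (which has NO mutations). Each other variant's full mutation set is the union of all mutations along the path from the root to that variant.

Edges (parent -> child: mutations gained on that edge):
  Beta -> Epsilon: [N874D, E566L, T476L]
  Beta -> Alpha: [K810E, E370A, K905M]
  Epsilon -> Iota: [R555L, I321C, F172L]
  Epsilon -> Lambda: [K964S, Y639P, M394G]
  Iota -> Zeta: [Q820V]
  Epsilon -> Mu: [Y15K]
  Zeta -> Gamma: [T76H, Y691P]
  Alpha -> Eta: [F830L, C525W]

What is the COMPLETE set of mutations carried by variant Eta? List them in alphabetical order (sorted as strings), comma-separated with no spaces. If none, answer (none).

At Beta: gained [] -> total []
At Alpha: gained ['K810E', 'E370A', 'K905M'] -> total ['E370A', 'K810E', 'K905M']
At Eta: gained ['F830L', 'C525W'] -> total ['C525W', 'E370A', 'F830L', 'K810E', 'K905M']

Answer: C525W,E370A,F830L,K810E,K905M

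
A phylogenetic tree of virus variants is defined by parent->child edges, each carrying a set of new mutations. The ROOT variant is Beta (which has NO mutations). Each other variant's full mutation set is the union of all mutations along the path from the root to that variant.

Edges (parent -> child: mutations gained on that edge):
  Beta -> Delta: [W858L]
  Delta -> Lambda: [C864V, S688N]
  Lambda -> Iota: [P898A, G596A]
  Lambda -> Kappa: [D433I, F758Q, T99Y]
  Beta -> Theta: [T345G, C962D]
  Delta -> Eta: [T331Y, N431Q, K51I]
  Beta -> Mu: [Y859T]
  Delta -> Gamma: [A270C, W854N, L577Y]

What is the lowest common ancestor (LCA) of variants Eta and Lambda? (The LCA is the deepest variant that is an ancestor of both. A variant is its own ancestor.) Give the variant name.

Answer: Delta

Derivation:
Path from root to Eta: Beta -> Delta -> Eta
  ancestors of Eta: {Beta, Delta, Eta}
Path from root to Lambda: Beta -> Delta -> Lambda
  ancestors of Lambda: {Beta, Delta, Lambda}
Common ancestors: {Beta, Delta}
Walk up from Lambda: Lambda (not in ancestors of Eta), Delta (in ancestors of Eta), Beta (in ancestors of Eta)
Deepest common ancestor (LCA) = Delta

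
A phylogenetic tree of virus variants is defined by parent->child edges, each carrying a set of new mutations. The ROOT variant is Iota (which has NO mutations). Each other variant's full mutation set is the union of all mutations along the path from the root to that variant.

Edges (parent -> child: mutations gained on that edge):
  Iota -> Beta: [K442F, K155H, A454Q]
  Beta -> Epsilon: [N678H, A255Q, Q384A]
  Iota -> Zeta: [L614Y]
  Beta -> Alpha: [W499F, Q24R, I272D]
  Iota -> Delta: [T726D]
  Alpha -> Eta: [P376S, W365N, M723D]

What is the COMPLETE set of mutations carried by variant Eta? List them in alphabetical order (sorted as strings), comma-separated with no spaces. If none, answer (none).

Answer: A454Q,I272D,K155H,K442F,M723D,P376S,Q24R,W365N,W499F

Derivation:
At Iota: gained [] -> total []
At Beta: gained ['K442F', 'K155H', 'A454Q'] -> total ['A454Q', 'K155H', 'K442F']
At Alpha: gained ['W499F', 'Q24R', 'I272D'] -> total ['A454Q', 'I272D', 'K155H', 'K442F', 'Q24R', 'W499F']
At Eta: gained ['P376S', 'W365N', 'M723D'] -> total ['A454Q', 'I272D', 'K155H', 'K442F', 'M723D', 'P376S', 'Q24R', 'W365N', 'W499F']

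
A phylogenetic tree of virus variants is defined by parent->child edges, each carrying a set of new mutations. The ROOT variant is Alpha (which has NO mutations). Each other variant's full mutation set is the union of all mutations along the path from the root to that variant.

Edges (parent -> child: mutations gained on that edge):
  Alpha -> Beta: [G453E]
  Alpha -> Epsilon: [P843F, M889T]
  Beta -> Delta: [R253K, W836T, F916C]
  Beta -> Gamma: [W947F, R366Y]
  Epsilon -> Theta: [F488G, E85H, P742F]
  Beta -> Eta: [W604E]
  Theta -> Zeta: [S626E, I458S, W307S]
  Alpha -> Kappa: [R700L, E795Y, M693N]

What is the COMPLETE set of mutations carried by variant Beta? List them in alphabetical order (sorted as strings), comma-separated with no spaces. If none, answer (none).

At Alpha: gained [] -> total []
At Beta: gained ['G453E'] -> total ['G453E']

Answer: G453E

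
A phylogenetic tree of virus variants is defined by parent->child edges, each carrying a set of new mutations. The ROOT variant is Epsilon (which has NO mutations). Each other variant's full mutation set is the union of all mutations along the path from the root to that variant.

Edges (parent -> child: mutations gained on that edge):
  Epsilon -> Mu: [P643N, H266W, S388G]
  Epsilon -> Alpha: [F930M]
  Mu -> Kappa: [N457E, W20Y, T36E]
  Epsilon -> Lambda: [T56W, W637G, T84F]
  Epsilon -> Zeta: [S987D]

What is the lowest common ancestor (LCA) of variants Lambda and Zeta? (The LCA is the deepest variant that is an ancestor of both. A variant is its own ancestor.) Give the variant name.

Answer: Epsilon

Derivation:
Path from root to Lambda: Epsilon -> Lambda
  ancestors of Lambda: {Epsilon, Lambda}
Path from root to Zeta: Epsilon -> Zeta
  ancestors of Zeta: {Epsilon, Zeta}
Common ancestors: {Epsilon}
Walk up from Zeta: Zeta (not in ancestors of Lambda), Epsilon (in ancestors of Lambda)
Deepest common ancestor (LCA) = Epsilon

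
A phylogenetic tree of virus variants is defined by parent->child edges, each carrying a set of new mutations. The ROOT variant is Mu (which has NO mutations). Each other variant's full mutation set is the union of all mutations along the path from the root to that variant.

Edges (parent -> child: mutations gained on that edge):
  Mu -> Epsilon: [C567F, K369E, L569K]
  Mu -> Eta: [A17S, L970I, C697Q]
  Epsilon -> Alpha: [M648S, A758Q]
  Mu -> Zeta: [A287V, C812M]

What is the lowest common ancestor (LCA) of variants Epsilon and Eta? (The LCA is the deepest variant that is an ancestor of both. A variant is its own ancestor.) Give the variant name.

Path from root to Epsilon: Mu -> Epsilon
  ancestors of Epsilon: {Mu, Epsilon}
Path from root to Eta: Mu -> Eta
  ancestors of Eta: {Mu, Eta}
Common ancestors: {Mu}
Walk up from Eta: Eta (not in ancestors of Epsilon), Mu (in ancestors of Epsilon)
Deepest common ancestor (LCA) = Mu

Answer: Mu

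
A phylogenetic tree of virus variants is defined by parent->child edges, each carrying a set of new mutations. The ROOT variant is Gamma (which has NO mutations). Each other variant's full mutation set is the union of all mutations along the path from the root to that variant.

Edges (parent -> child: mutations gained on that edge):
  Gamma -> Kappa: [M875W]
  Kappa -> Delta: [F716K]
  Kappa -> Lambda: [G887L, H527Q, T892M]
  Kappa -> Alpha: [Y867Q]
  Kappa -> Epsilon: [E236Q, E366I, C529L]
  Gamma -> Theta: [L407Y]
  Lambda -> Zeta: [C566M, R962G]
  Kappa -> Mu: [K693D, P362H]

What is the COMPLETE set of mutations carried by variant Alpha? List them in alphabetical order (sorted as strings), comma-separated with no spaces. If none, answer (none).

At Gamma: gained [] -> total []
At Kappa: gained ['M875W'] -> total ['M875W']
At Alpha: gained ['Y867Q'] -> total ['M875W', 'Y867Q']

Answer: M875W,Y867Q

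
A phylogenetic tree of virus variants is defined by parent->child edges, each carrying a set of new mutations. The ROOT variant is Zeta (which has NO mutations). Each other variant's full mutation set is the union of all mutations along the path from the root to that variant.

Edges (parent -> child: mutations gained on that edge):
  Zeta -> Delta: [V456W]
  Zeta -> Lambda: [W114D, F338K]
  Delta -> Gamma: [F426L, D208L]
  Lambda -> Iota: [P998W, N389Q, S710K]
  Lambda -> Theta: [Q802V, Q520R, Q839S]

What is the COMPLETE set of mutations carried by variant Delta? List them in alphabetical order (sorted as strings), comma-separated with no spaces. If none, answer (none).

Answer: V456W

Derivation:
At Zeta: gained [] -> total []
At Delta: gained ['V456W'] -> total ['V456W']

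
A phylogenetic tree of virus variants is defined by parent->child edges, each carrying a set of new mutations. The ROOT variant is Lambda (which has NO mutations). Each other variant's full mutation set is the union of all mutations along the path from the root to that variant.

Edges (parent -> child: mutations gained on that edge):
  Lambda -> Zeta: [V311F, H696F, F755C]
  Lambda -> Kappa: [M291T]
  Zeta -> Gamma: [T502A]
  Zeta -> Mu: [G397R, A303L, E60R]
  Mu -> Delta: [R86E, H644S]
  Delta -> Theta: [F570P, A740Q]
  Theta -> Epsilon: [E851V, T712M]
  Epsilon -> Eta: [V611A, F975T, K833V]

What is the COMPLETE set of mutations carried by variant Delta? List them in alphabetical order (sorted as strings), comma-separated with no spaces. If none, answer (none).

Answer: A303L,E60R,F755C,G397R,H644S,H696F,R86E,V311F

Derivation:
At Lambda: gained [] -> total []
At Zeta: gained ['V311F', 'H696F', 'F755C'] -> total ['F755C', 'H696F', 'V311F']
At Mu: gained ['G397R', 'A303L', 'E60R'] -> total ['A303L', 'E60R', 'F755C', 'G397R', 'H696F', 'V311F']
At Delta: gained ['R86E', 'H644S'] -> total ['A303L', 'E60R', 'F755C', 'G397R', 'H644S', 'H696F', 'R86E', 'V311F']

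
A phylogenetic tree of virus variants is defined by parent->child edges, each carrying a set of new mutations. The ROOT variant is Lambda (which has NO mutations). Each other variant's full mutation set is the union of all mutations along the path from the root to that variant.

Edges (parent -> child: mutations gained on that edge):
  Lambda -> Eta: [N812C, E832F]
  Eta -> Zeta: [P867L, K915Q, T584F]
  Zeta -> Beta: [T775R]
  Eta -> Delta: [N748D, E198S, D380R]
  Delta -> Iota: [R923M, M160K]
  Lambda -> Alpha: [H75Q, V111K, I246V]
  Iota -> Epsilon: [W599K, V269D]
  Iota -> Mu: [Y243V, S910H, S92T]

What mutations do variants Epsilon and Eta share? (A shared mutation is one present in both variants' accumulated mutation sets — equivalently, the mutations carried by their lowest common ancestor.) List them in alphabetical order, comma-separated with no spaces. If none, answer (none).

Accumulating mutations along path to Epsilon:
  At Lambda: gained [] -> total []
  At Eta: gained ['N812C', 'E832F'] -> total ['E832F', 'N812C']
  At Delta: gained ['N748D', 'E198S', 'D380R'] -> total ['D380R', 'E198S', 'E832F', 'N748D', 'N812C']
  At Iota: gained ['R923M', 'M160K'] -> total ['D380R', 'E198S', 'E832F', 'M160K', 'N748D', 'N812C', 'R923M']
  At Epsilon: gained ['W599K', 'V269D'] -> total ['D380R', 'E198S', 'E832F', 'M160K', 'N748D', 'N812C', 'R923M', 'V269D', 'W599K']
Mutations(Epsilon) = ['D380R', 'E198S', 'E832F', 'M160K', 'N748D', 'N812C', 'R923M', 'V269D', 'W599K']
Accumulating mutations along path to Eta:
  At Lambda: gained [] -> total []
  At Eta: gained ['N812C', 'E832F'] -> total ['E832F', 'N812C']
Mutations(Eta) = ['E832F', 'N812C']
Intersection: ['D380R', 'E198S', 'E832F', 'M160K', 'N748D', 'N812C', 'R923M', 'V269D', 'W599K'] ∩ ['E832F', 'N812C'] = ['E832F', 'N812C']

Answer: E832F,N812C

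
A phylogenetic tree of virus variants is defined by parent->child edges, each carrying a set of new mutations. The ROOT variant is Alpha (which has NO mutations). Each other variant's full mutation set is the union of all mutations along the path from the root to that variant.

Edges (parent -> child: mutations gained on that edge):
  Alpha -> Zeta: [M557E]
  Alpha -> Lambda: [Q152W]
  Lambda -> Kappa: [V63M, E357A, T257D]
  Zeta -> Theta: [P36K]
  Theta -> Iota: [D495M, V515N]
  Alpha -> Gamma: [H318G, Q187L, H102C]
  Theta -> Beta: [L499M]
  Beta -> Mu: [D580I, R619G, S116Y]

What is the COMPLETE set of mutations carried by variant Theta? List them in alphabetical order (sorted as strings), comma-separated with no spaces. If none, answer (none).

Answer: M557E,P36K

Derivation:
At Alpha: gained [] -> total []
At Zeta: gained ['M557E'] -> total ['M557E']
At Theta: gained ['P36K'] -> total ['M557E', 'P36K']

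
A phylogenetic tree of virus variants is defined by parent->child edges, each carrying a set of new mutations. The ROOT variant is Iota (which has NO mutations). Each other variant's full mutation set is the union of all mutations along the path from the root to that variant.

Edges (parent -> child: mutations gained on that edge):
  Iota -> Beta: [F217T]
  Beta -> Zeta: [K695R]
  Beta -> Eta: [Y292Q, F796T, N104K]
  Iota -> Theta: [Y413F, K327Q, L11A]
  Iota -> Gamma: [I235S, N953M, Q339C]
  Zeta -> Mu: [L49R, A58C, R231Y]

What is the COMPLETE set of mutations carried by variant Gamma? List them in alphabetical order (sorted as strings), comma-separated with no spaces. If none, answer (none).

Answer: I235S,N953M,Q339C

Derivation:
At Iota: gained [] -> total []
At Gamma: gained ['I235S', 'N953M', 'Q339C'] -> total ['I235S', 'N953M', 'Q339C']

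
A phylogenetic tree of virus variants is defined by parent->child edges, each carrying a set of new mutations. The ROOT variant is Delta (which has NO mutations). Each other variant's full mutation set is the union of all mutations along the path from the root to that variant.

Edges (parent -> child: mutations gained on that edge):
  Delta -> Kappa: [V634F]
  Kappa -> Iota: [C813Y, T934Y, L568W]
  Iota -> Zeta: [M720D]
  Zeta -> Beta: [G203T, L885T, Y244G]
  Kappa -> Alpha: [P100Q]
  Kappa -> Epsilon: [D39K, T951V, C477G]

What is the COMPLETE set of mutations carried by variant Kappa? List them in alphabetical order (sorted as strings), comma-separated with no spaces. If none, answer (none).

Answer: V634F

Derivation:
At Delta: gained [] -> total []
At Kappa: gained ['V634F'] -> total ['V634F']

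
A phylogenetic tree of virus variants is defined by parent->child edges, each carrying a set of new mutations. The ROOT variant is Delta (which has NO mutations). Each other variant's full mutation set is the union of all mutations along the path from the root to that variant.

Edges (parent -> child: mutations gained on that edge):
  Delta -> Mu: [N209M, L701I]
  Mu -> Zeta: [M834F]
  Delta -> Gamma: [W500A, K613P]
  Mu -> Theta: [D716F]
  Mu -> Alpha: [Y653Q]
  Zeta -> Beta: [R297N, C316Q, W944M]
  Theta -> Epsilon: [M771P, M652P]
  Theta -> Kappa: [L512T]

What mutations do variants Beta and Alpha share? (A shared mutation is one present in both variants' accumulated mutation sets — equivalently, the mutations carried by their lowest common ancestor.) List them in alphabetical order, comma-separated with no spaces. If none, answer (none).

Accumulating mutations along path to Beta:
  At Delta: gained [] -> total []
  At Mu: gained ['N209M', 'L701I'] -> total ['L701I', 'N209M']
  At Zeta: gained ['M834F'] -> total ['L701I', 'M834F', 'N209M']
  At Beta: gained ['R297N', 'C316Q', 'W944M'] -> total ['C316Q', 'L701I', 'M834F', 'N209M', 'R297N', 'W944M']
Mutations(Beta) = ['C316Q', 'L701I', 'M834F', 'N209M', 'R297N', 'W944M']
Accumulating mutations along path to Alpha:
  At Delta: gained [] -> total []
  At Mu: gained ['N209M', 'L701I'] -> total ['L701I', 'N209M']
  At Alpha: gained ['Y653Q'] -> total ['L701I', 'N209M', 'Y653Q']
Mutations(Alpha) = ['L701I', 'N209M', 'Y653Q']
Intersection: ['C316Q', 'L701I', 'M834F', 'N209M', 'R297N', 'W944M'] ∩ ['L701I', 'N209M', 'Y653Q'] = ['L701I', 'N209M']

Answer: L701I,N209M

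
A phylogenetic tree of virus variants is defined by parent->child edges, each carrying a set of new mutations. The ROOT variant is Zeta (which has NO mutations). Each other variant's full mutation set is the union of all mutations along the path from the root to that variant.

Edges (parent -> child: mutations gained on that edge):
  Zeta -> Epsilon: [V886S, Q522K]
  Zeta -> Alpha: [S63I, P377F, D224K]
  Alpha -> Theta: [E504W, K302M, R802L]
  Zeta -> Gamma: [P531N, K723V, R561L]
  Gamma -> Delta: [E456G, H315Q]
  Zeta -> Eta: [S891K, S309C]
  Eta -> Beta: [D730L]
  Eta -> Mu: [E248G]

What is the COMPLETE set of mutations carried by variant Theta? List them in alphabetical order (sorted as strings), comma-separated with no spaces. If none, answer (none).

At Zeta: gained [] -> total []
At Alpha: gained ['S63I', 'P377F', 'D224K'] -> total ['D224K', 'P377F', 'S63I']
At Theta: gained ['E504W', 'K302M', 'R802L'] -> total ['D224K', 'E504W', 'K302M', 'P377F', 'R802L', 'S63I']

Answer: D224K,E504W,K302M,P377F,R802L,S63I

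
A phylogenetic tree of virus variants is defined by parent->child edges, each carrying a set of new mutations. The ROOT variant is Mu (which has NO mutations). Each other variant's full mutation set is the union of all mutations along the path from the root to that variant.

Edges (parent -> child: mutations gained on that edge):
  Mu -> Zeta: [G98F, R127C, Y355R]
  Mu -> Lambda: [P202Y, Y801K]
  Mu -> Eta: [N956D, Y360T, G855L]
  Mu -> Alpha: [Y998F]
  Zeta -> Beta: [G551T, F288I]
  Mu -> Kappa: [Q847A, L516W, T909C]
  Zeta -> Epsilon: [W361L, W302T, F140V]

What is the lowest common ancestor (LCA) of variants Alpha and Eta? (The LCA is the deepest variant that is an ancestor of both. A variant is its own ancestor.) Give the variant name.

Answer: Mu

Derivation:
Path from root to Alpha: Mu -> Alpha
  ancestors of Alpha: {Mu, Alpha}
Path from root to Eta: Mu -> Eta
  ancestors of Eta: {Mu, Eta}
Common ancestors: {Mu}
Walk up from Eta: Eta (not in ancestors of Alpha), Mu (in ancestors of Alpha)
Deepest common ancestor (LCA) = Mu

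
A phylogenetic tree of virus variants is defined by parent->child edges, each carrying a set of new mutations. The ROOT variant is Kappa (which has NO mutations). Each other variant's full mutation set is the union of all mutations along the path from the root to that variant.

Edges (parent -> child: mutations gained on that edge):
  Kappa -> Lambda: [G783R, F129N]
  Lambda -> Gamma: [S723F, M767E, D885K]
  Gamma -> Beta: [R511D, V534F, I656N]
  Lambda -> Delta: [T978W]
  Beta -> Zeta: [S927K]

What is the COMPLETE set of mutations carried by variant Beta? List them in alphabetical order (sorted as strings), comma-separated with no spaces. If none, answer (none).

At Kappa: gained [] -> total []
At Lambda: gained ['G783R', 'F129N'] -> total ['F129N', 'G783R']
At Gamma: gained ['S723F', 'M767E', 'D885K'] -> total ['D885K', 'F129N', 'G783R', 'M767E', 'S723F']
At Beta: gained ['R511D', 'V534F', 'I656N'] -> total ['D885K', 'F129N', 'G783R', 'I656N', 'M767E', 'R511D', 'S723F', 'V534F']

Answer: D885K,F129N,G783R,I656N,M767E,R511D,S723F,V534F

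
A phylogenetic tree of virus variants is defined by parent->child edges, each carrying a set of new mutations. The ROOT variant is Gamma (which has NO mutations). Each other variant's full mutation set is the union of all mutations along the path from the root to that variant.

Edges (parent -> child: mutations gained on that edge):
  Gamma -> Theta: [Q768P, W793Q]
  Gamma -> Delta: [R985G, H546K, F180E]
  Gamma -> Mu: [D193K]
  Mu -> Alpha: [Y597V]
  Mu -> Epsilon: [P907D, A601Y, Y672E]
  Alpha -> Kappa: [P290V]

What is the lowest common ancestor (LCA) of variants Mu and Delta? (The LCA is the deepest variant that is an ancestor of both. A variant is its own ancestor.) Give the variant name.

Answer: Gamma

Derivation:
Path from root to Mu: Gamma -> Mu
  ancestors of Mu: {Gamma, Mu}
Path from root to Delta: Gamma -> Delta
  ancestors of Delta: {Gamma, Delta}
Common ancestors: {Gamma}
Walk up from Delta: Delta (not in ancestors of Mu), Gamma (in ancestors of Mu)
Deepest common ancestor (LCA) = Gamma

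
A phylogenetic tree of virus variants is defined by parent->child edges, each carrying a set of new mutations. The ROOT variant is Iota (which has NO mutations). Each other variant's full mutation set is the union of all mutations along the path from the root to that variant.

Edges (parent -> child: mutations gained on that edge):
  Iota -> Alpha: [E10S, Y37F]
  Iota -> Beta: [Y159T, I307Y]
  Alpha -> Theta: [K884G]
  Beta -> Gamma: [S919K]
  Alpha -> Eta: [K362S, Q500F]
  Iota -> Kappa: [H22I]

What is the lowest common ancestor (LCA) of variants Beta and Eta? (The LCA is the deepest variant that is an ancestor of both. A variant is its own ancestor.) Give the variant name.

Path from root to Beta: Iota -> Beta
  ancestors of Beta: {Iota, Beta}
Path from root to Eta: Iota -> Alpha -> Eta
  ancestors of Eta: {Iota, Alpha, Eta}
Common ancestors: {Iota}
Walk up from Eta: Eta (not in ancestors of Beta), Alpha (not in ancestors of Beta), Iota (in ancestors of Beta)
Deepest common ancestor (LCA) = Iota

Answer: Iota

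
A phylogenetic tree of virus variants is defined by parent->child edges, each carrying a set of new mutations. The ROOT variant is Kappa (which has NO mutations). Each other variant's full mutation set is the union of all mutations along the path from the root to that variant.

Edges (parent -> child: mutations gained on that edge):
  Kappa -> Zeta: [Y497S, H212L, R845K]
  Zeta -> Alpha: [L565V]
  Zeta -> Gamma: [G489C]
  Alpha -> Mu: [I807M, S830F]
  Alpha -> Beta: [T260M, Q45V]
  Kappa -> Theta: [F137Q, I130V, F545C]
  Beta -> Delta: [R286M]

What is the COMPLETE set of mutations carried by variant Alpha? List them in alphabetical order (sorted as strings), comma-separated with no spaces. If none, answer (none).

At Kappa: gained [] -> total []
At Zeta: gained ['Y497S', 'H212L', 'R845K'] -> total ['H212L', 'R845K', 'Y497S']
At Alpha: gained ['L565V'] -> total ['H212L', 'L565V', 'R845K', 'Y497S']

Answer: H212L,L565V,R845K,Y497S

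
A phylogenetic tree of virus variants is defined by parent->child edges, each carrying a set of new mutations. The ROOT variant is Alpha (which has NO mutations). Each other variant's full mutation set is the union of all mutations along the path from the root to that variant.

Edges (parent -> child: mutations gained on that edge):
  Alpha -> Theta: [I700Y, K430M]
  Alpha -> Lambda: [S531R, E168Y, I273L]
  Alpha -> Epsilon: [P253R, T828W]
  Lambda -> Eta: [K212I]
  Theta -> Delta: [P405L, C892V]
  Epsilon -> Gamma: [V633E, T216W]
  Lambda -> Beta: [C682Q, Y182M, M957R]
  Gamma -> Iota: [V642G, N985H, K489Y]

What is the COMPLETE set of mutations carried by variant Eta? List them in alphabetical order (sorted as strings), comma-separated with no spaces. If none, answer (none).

At Alpha: gained [] -> total []
At Lambda: gained ['S531R', 'E168Y', 'I273L'] -> total ['E168Y', 'I273L', 'S531R']
At Eta: gained ['K212I'] -> total ['E168Y', 'I273L', 'K212I', 'S531R']

Answer: E168Y,I273L,K212I,S531R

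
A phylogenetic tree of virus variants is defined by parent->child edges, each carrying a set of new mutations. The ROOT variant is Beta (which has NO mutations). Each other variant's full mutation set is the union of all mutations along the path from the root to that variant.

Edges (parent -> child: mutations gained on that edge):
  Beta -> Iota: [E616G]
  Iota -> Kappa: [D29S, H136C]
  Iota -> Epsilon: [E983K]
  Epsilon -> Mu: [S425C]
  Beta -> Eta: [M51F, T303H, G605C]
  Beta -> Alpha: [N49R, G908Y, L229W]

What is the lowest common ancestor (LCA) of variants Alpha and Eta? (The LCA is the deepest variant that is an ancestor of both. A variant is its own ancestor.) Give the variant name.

Answer: Beta

Derivation:
Path from root to Alpha: Beta -> Alpha
  ancestors of Alpha: {Beta, Alpha}
Path from root to Eta: Beta -> Eta
  ancestors of Eta: {Beta, Eta}
Common ancestors: {Beta}
Walk up from Eta: Eta (not in ancestors of Alpha), Beta (in ancestors of Alpha)
Deepest common ancestor (LCA) = Beta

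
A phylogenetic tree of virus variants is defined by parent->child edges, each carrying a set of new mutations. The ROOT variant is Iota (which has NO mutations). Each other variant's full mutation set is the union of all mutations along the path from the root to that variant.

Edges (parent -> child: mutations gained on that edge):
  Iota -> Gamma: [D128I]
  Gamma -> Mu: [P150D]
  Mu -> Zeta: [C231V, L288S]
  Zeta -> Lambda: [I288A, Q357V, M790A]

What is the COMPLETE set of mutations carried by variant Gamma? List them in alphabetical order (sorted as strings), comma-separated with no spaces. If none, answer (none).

Answer: D128I

Derivation:
At Iota: gained [] -> total []
At Gamma: gained ['D128I'] -> total ['D128I']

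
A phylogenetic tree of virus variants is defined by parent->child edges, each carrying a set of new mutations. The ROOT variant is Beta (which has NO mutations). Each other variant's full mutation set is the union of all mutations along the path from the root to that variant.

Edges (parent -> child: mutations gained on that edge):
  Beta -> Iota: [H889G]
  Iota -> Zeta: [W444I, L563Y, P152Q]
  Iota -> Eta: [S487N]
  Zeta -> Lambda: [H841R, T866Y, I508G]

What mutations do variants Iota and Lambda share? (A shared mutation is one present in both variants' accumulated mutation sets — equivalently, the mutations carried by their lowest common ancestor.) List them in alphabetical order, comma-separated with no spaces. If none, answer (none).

Answer: H889G

Derivation:
Accumulating mutations along path to Iota:
  At Beta: gained [] -> total []
  At Iota: gained ['H889G'] -> total ['H889G']
Mutations(Iota) = ['H889G']
Accumulating mutations along path to Lambda:
  At Beta: gained [] -> total []
  At Iota: gained ['H889G'] -> total ['H889G']
  At Zeta: gained ['W444I', 'L563Y', 'P152Q'] -> total ['H889G', 'L563Y', 'P152Q', 'W444I']
  At Lambda: gained ['H841R', 'T866Y', 'I508G'] -> total ['H841R', 'H889G', 'I508G', 'L563Y', 'P152Q', 'T866Y', 'W444I']
Mutations(Lambda) = ['H841R', 'H889G', 'I508G', 'L563Y', 'P152Q', 'T866Y', 'W444I']
Intersection: ['H889G'] ∩ ['H841R', 'H889G', 'I508G', 'L563Y', 'P152Q', 'T866Y', 'W444I'] = ['H889G']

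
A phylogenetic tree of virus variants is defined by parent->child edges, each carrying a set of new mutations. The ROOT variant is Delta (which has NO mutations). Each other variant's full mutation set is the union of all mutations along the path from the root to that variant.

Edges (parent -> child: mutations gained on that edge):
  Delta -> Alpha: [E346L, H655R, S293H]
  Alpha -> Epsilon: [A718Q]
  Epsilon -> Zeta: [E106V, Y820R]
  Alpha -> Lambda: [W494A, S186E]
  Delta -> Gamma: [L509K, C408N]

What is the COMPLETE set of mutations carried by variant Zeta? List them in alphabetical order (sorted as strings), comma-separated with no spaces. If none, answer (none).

At Delta: gained [] -> total []
At Alpha: gained ['E346L', 'H655R', 'S293H'] -> total ['E346L', 'H655R', 'S293H']
At Epsilon: gained ['A718Q'] -> total ['A718Q', 'E346L', 'H655R', 'S293H']
At Zeta: gained ['E106V', 'Y820R'] -> total ['A718Q', 'E106V', 'E346L', 'H655R', 'S293H', 'Y820R']

Answer: A718Q,E106V,E346L,H655R,S293H,Y820R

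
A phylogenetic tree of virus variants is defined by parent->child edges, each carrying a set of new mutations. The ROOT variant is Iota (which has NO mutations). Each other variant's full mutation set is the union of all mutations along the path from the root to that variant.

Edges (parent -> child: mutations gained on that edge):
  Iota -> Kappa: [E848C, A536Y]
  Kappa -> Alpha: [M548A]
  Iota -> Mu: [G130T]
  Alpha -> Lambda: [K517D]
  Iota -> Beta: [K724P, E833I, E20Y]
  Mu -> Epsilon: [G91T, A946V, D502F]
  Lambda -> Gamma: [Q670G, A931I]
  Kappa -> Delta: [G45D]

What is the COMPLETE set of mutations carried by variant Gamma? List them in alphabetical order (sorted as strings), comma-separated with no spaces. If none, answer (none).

At Iota: gained [] -> total []
At Kappa: gained ['E848C', 'A536Y'] -> total ['A536Y', 'E848C']
At Alpha: gained ['M548A'] -> total ['A536Y', 'E848C', 'M548A']
At Lambda: gained ['K517D'] -> total ['A536Y', 'E848C', 'K517D', 'M548A']
At Gamma: gained ['Q670G', 'A931I'] -> total ['A536Y', 'A931I', 'E848C', 'K517D', 'M548A', 'Q670G']

Answer: A536Y,A931I,E848C,K517D,M548A,Q670G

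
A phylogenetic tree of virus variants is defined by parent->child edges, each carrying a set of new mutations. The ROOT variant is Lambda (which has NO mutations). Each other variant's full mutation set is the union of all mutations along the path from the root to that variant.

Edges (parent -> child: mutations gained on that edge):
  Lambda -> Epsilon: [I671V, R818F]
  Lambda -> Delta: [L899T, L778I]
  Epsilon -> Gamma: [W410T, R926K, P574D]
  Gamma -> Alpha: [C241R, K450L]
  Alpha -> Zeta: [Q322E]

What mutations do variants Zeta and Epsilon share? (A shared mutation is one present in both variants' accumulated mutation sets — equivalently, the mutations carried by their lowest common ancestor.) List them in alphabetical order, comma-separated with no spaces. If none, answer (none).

Answer: I671V,R818F

Derivation:
Accumulating mutations along path to Zeta:
  At Lambda: gained [] -> total []
  At Epsilon: gained ['I671V', 'R818F'] -> total ['I671V', 'R818F']
  At Gamma: gained ['W410T', 'R926K', 'P574D'] -> total ['I671V', 'P574D', 'R818F', 'R926K', 'W410T']
  At Alpha: gained ['C241R', 'K450L'] -> total ['C241R', 'I671V', 'K450L', 'P574D', 'R818F', 'R926K', 'W410T']
  At Zeta: gained ['Q322E'] -> total ['C241R', 'I671V', 'K450L', 'P574D', 'Q322E', 'R818F', 'R926K', 'W410T']
Mutations(Zeta) = ['C241R', 'I671V', 'K450L', 'P574D', 'Q322E', 'R818F', 'R926K', 'W410T']
Accumulating mutations along path to Epsilon:
  At Lambda: gained [] -> total []
  At Epsilon: gained ['I671V', 'R818F'] -> total ['I671V', 'R818F']
Mutations(Epsilon) = ['I671V', 'R818F']
Intersection: ['C241R', 'I671V', 'K450L', 'P574D', 'Q322E', 'R818F', 'R926K', 'W410T'] ∩ ['I671V', 'R818F'] = ['I671V', 'R818F']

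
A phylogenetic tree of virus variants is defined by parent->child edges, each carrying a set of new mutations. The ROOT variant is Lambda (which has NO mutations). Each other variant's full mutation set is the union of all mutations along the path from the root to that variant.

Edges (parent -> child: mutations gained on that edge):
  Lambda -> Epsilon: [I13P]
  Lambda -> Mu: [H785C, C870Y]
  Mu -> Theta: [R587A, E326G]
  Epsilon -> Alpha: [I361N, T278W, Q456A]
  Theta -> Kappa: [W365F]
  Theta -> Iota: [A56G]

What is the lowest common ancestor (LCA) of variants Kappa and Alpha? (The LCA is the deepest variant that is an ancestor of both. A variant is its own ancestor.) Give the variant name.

Answer: Lambda

Derivation:
Path from root to Kappa: Lambda -> Mu -> Theta -> Kappa
  ancestors of Kappa: {Lambda, Mu, Theta, Kappa}
Path from root to Alpha: Lambda -> Epsilon -> Alpha
  ancestors of Alpha: {Lambda, Epsilon, Alpha}
Common ancestors: {Lambda}
Walk up from Alpha: Alpha (not in ancestors of Kappa), Epsilon (not in ancestors of Kappa), Lambda (in ancestors of Kappa)
Deepest common ancestor (LCA) = Lambda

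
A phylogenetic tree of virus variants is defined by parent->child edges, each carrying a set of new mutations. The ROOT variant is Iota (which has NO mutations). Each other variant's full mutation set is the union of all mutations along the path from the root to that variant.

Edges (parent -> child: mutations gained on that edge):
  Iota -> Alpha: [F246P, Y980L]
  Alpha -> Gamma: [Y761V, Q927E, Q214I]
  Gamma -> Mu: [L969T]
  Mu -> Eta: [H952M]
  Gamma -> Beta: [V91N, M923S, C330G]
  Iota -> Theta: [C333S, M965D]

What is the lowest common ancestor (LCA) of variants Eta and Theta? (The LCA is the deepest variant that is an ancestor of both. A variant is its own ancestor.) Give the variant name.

Path from root to Eta: Iota -> Alpha -> Gamma -> Mu -> Eta
  ancestors of Eta: {Iota, Alpha, Gamma, Mu, Eta}
Path from root to Theta: Iota -> Theta
  ancestors of Theta: {Iota, Theta}
Common ancestors: {Iota}
Walk up from Theta: Theta (not in ancestors of Eta), Iota (in ancestors of Eta)
Deepest common ancestor (LCA) = Iota

Answer: Iota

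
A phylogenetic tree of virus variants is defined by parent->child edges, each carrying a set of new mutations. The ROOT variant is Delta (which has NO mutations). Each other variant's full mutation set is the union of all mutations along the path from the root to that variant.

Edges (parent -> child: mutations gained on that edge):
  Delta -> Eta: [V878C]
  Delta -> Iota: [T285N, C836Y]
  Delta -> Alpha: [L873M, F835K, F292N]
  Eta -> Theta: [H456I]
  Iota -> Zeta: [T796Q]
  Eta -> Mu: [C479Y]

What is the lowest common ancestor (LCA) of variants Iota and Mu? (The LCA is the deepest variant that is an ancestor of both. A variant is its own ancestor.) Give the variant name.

Answer: Delta

Derivation:
Path from root to Iota: Delta -> Iota
  ancestors of Iota: {Delta, Iota}
Path from root to Mu: Delta -> Eta -> Mu
  ancestors of Mu: {Delta, Eta, Mu}
Common ancestors: {Delta}
Walk up from Mu: Mu (not in ancestors of Iota), Eta (not in ancestors of Iota), Delta (in ancestors of Iota)
Deepest common ancestor (LCA) = Delta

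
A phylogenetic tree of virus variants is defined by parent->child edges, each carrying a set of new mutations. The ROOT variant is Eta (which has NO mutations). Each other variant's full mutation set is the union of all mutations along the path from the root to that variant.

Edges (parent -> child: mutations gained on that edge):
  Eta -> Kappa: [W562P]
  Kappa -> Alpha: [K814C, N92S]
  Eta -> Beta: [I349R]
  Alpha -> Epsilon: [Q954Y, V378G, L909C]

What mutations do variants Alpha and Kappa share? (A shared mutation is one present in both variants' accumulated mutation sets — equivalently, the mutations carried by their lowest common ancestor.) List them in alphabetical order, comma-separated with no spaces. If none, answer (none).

Answer: W562P

Derivation:
Accumulating mutations along path to Alpha:
  At Eta: gained [] -> total []
  At Kappa: gained ['W562P'] -> total ['W562P']
  At Alpha: gained ['K814C', 'N92S'] -> total ['K814C', 'N92S', 'W562P']
Mutations(Alpha) = ['K814C', 'N92S', 'W562P']
Accumulating mutations along path to Kappa:
  At Eta: gained [] -> total []
  At Kappa: gained ['W562P'] -> total ['W562P']
Mutations(Kappa) = ['W562P']
Intersection: ['K814C', 'N92S', 'W562P'] ∩ ['W562P'] = ['W562P']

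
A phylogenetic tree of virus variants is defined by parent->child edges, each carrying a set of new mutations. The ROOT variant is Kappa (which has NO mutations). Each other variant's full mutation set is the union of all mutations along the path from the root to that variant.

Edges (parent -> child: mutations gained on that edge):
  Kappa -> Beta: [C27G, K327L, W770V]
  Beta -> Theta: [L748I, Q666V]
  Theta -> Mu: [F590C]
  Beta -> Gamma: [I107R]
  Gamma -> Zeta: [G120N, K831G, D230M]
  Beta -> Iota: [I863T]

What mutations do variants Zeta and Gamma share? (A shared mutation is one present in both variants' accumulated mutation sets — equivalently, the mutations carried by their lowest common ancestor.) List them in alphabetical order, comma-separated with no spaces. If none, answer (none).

Answer: C27G,I107R,K327L,W770V

Derivation:
Accumulating mutations along path to Zeta:
  At Kappa: gained [] -> total []
  At Beta: gained ['C27G', 'K327L', 'W770V'] -> total ['C27G', 'K327L', 'W770V']
  At Gamma: gained ['I107R'] -> total ['C27G', 'I107R', 'K327L', 'W770V']
  At Zeta: gained ['G120N', 'K831G', 'D230M'] -> total ['C27G', 'D230M', 'G120N', 'I107R', 'K327L', 'K831G', 'W770V']
Mutations(Zeta) = ['C27G', 'D230M', 'G120N', 'I107R', 'K327L', 'K831G', 'W770V']
Accumulating mutations along path to Gamma:
  At Kappa: gained [] -> total []
  At Beta: gained ['C27G', 'K327L', 'W770V'] -> total ['C27G', 'K327L', 'W770V']
  At Gamma: gained ['I107R'] -> total ['C27G', 'I107R', 'K327L', 'W770V']
Mutations(Gamma) = ['C27G', 'I107R', 'K327L', 'W770V']
Intersection: ['C27G', 'D230M', 'G120N', 'I107R', 'K327L', 'K831G', 'W770V'] ∩ ['C27G', 'I107R', 'K327L', 'W770V'] = ['C27G', 'I107R', 'K327L', 'W770V']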